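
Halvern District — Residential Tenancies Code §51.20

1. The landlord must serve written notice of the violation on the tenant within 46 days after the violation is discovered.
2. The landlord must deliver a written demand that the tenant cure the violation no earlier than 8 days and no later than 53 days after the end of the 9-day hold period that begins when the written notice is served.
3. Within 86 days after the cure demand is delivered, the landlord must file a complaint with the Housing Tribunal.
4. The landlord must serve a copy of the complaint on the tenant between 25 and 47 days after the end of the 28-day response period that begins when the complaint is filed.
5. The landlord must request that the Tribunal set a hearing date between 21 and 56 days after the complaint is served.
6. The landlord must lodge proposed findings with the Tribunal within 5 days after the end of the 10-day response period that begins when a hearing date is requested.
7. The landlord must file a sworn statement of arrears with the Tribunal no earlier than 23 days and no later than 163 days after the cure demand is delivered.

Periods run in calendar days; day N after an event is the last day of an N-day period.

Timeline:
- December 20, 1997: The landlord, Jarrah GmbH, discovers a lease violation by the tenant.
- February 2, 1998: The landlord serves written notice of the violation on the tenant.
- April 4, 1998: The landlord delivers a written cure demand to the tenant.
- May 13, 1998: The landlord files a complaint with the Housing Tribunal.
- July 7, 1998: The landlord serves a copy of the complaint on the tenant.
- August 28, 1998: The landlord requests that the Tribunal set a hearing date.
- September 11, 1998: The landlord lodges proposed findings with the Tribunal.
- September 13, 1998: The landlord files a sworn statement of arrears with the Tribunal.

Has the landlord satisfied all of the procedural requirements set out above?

Yes

Step 1: 46 days after December 20, 1997 (when the violation is discovered) is February 4, 1998; completed February 2, 1998, before the deadline.
Step 2: the window is 8–53 days after February 11, 1998 (end of the 9-day hold period, which began when the written notice is served on February 2, 1998), so February 19, 1998 through April 5, 1998; done April 4, 1998 — within the window.
Step 3: 86 days after April 4, 1998 (when the cure demand is delivered) is June 29, 1998; May 13, 1998 is within that limit.
Step 4: the window is 25–47 days after June 10, 1998 (end of the 28-day response period, which began when the complaint is filed on May 13, 1998), so July 5, 1998 through July 27, 1998; July 7, 1998 falls inside that range.
Step 5: the window is 21–56 days after July 7, 1998 (when the complaint is served), so July 28, 1998 through September 1, 1998; August 28, 1998 falls inside that range.
Step 6: 5 days after September 7, 1998 (end of the 10-day response period, which began when a hearing date is requested on August 28, 1998) is September 12, 1998; completed September 11, 1998, before the deadline.
Step 7: the window is 23–163 days after April 4, 1998 (when the cure demand is delivered), so April 27, 1998 through September 14, 1998; done September 13, 1998, which is between those dates.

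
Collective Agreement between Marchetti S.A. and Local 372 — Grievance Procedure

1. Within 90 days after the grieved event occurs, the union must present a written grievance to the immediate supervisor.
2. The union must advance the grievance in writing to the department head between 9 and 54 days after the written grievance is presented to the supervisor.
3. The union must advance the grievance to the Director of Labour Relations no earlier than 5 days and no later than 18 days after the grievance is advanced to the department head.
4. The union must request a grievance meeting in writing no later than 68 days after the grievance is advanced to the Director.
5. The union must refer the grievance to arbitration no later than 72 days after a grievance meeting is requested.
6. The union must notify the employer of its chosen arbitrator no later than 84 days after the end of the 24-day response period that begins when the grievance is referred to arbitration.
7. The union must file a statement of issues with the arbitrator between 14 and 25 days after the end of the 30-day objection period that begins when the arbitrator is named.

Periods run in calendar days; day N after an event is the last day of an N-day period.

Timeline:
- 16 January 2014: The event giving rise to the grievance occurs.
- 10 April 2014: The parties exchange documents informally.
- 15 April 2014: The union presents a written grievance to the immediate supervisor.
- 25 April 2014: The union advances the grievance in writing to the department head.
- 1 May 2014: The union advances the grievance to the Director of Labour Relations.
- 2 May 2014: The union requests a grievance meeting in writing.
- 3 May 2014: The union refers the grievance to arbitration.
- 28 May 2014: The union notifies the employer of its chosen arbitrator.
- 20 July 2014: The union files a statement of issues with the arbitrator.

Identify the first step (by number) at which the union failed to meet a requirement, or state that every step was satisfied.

(1) due by 16 January 2014 + 90 days = 16 April 2014; completed 15 April 2014, before the deadline.
(2) the permitted window runs from 15 April 2014 + 9 = 24 April 2014 to 15 April 2014 + 54 = 8 June 2014; done 25 April 2014 — within the window.
(3) the permitted window runs from 25 April 2014 + 5 = 30 April 2014 to 25 April 2014 + 18 = 13 May 2014; done 1 May 2014 — within the window.
(4) due by 1 May 2014 + 68 days = 8 July 2014; completed 2 May 2014, before the deadline.
(5) due by 2 May 2014 + 72 days = 13 July 2014; completed 3 May 2014, before the deadline.
(6) due by 27 May 2014 + 84 days = 19 August 2014; done 28 May 2014 — timely.
(7) the permitted window runs from 27 June 2014 + 14 = 11 July 2014 to 27 June 2014 + 25 = 22 July 2014; done 20 July 2014 — within the window.

None — every step was satisfied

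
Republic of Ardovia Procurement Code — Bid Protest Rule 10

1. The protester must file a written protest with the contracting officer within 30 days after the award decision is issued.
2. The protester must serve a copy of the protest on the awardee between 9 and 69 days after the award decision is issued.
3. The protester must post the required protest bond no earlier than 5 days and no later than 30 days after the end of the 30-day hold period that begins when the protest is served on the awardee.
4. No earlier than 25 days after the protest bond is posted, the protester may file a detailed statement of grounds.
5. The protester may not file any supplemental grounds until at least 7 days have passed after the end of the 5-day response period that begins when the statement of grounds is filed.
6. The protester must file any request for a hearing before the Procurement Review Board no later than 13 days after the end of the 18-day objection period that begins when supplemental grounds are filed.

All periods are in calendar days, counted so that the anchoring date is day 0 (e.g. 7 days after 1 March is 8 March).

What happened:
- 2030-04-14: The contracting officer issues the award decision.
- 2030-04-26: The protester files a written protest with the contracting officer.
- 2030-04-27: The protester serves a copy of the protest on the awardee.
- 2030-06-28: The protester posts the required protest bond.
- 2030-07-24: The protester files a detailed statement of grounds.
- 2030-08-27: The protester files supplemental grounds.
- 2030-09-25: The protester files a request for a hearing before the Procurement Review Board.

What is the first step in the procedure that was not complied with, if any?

Step 1: 30 days after 2030-04-14 (when the award decision is issued) is 2030-05-14; 2030-04-26 is within that limit.
Step 2: the window is 9–69 days after 2030-04-14 (when the award decision is issued), so 2030-04-23 through 2030-06-22; done 2030-04-27 — within the window.
Step 3: the window is 5–30 days after 2030-05-27 (end of the 30-day hold period, which began when the protest is served on the awardee on 2030-04-27), so 2030-06-01 through 2030-06-26; 2030-06-28 is 2 days past the end of the window.

Step 3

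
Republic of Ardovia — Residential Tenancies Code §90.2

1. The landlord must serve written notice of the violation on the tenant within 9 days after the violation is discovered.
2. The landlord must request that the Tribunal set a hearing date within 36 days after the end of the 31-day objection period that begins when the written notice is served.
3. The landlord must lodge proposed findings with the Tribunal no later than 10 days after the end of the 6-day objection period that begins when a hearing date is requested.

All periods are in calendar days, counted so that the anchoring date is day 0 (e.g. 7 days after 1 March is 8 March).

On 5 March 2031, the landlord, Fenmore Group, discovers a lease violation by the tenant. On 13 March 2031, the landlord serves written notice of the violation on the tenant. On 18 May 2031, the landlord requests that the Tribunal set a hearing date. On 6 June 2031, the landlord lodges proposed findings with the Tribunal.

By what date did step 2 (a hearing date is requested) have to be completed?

The written notice is served on 13 March 2031; the 31-day objection period therefore ends 13 April 2031, and step 2 runs from that date. 36 days after 13 April 2031 is 19 May 2031.

19 May 2031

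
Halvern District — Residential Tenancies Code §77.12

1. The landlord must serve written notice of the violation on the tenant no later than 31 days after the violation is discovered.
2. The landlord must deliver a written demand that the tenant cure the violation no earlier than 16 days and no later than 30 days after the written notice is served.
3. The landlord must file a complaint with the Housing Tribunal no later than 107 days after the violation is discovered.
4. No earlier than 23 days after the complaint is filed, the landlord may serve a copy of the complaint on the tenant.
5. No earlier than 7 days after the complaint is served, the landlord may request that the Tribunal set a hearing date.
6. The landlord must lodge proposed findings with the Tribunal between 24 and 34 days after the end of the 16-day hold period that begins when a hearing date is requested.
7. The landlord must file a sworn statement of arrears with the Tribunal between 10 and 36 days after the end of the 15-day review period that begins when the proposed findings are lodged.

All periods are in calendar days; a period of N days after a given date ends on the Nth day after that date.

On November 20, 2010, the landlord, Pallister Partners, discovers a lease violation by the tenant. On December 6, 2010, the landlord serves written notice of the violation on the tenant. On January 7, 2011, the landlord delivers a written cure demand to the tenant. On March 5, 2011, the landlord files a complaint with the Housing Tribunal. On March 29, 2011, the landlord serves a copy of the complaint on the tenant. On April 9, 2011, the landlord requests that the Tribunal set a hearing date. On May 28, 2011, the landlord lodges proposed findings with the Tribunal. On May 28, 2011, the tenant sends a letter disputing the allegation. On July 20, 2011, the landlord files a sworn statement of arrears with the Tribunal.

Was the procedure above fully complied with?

No

Step 1: 31 days after November 20, 2010 (when the violation is discovered) is December 21, 2010; completed December 6, 2010, before the deadline.
Step 2: the window is 16–30 days after December 6, 2010 (when the written notice is served), so December 22, 2010 through January 5, 2011; January 7, 2011 is 2 days past the end of the window.
That is the first point of non-compliance.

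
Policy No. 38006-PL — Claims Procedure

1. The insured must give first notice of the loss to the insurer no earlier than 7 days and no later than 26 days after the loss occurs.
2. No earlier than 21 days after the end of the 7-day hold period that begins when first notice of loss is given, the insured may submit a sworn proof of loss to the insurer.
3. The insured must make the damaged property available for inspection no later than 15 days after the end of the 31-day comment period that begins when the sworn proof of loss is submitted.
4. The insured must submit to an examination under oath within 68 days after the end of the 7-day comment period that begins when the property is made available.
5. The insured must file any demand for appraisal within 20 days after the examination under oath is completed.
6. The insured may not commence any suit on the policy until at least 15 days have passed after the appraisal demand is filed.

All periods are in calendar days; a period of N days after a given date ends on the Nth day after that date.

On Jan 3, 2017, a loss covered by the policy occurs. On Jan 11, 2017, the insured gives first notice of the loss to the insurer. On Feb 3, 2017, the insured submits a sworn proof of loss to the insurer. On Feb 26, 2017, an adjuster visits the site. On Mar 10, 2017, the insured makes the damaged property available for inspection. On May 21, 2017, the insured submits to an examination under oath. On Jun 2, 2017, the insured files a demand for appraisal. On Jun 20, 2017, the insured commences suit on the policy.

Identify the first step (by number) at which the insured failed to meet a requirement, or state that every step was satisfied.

Step 1 — 7 and 26 days from Jan 3, 2017 (when the loss occurs) are Jan 10, 2017 and Jan 29, 2017 respectively; done Jan 11, 2017, which is between those dates.
Step 2 — must wait 21 days from Jan 18, 2017 (end of the 7-day hold period, which began when first notice of loss is given on Jan 11, 2017), so not before Feb 8, 2017; done Feb 3, 2017 — 5 days too early.

Step 2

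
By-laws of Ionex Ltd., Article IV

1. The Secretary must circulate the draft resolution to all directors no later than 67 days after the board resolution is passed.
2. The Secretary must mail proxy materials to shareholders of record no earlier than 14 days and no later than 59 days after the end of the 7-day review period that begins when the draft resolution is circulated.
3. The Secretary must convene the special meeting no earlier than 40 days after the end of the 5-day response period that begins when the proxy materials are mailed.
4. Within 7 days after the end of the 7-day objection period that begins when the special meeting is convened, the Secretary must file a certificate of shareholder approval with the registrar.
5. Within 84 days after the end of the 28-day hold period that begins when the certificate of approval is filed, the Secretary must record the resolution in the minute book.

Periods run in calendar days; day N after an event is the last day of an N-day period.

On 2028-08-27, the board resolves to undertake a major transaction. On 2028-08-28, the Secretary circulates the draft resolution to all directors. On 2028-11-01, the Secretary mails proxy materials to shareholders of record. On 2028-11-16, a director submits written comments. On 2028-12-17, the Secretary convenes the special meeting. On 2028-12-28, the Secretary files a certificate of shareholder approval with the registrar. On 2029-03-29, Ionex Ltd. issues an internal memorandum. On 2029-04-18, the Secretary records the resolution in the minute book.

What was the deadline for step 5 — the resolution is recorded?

The certificate of approval is filed on 2028-12-28; the 28-day hold period therefore ends 2029-01-25, and step 5 runs from that date. 84 days after 2029-01-25 is 2029-04-19.

2029-04-19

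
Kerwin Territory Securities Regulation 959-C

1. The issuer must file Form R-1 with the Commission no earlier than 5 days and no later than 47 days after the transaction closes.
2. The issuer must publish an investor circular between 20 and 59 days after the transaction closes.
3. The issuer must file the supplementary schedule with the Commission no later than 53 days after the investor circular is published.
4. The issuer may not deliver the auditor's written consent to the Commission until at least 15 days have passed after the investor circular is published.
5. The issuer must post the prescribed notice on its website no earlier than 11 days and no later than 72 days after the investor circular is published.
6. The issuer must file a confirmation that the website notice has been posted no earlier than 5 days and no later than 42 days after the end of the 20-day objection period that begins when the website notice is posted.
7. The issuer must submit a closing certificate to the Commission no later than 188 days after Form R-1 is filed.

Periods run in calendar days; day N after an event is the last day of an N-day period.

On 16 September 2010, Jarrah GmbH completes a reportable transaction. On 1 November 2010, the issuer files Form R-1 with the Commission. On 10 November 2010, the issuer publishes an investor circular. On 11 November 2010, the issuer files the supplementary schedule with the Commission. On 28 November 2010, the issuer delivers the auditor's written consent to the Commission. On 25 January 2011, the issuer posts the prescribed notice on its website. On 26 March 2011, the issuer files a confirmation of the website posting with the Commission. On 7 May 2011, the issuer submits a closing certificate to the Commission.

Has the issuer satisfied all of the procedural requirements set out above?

(1) the permitted window runs from 16 September 2010 + 5 = 21 September 2010 to 16 September 2010 + 47 = 2 November 2010; done 1 November 2010, which is between those dates.
(2) the permitted window runs from 16 September 2010 + 20 = 6 October 2010 to 16 September 2010 + 59 = 14 November 2010; done 10 November 2010 — within the window.
(3) due by 10 November 2010 + 53 days = 2 January 2011; completed 11 November 2010, before the deadline.
(4) permitted from 10 November 2010 + 15 days = 25 November 2010 onward; 28 November 2010 is on or after that date.
(5) the permitted window runs from 10 November 2010 + 11 = 21 November 2010 to 10 November 2010 + 72 = 21 January 2011; 25 January 2011 is 4 days past the end of the window.
The procedure was therefore not followed at step 5.

No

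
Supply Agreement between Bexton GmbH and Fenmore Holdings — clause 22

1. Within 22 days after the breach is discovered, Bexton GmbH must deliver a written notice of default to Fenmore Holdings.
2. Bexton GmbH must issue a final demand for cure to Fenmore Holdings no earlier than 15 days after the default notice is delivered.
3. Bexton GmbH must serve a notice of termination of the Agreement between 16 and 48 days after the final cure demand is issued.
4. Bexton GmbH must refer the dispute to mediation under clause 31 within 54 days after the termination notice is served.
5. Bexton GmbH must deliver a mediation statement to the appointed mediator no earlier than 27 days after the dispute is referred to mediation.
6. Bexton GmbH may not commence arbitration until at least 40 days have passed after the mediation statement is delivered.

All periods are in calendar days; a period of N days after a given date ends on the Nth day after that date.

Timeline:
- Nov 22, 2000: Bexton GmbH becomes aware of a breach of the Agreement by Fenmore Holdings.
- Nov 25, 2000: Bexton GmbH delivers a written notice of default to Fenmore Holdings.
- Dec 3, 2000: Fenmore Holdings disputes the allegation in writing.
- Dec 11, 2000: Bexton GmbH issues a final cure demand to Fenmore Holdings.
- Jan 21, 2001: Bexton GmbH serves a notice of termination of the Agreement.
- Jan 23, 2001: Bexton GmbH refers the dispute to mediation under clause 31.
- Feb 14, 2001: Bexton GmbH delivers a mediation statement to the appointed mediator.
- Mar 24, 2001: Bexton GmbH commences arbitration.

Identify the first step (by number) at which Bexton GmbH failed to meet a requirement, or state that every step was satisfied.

(1) due by Nov 22, 2000 + 22 days = Dec 14, 2000; completed Nov 25, 2000, before the deadline.
(2) permitted from Nov 25, 2000 + 15 days = Dec 10, 2000 onward; Dec 11, 2000 is on or after that date.
(3) the permitted window runs from Dec 11, 2000 + 16 = Dec 27, 2000 to Dec 11, 2000 + 48 = Jan 28, 2001; done Jan 21, 2001, which is between those dates.
(4) due by Jan 21, 2001 + 54 days = Mar 16, 2001; Jan 23, 2001 is within that limit.
(5) permitted from Jan 23, 2001 + 27 days = Feb 19, 2001 onward; acted on Feb 14, 2001, 5 days prematurely.
That is the first point of non-compliance.

Step 5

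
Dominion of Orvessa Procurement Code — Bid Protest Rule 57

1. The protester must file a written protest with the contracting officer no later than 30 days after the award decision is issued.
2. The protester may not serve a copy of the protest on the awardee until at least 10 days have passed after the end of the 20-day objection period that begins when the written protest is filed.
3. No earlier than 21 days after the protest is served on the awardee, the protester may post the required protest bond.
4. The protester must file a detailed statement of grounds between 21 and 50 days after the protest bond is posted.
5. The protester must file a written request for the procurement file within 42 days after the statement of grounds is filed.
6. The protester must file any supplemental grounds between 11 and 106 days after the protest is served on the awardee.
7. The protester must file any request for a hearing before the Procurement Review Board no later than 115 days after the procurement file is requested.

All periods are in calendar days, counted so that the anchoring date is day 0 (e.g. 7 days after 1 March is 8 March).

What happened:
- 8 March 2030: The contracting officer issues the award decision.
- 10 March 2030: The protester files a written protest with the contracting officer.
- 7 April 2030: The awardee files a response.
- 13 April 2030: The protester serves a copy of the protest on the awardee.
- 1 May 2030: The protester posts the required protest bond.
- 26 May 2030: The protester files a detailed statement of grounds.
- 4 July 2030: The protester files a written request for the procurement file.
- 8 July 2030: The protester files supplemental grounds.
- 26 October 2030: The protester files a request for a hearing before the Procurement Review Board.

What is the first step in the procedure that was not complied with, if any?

(1) due by 8 March 2030 + 30 days = 7 April 2030; 10 March 2030 is within that limit.
(2) permitted from 30 March 2030 + 10 days = 9 April 2030 onward; done 13 April 2030 — permitted.
(3) permitted from 13 April 2030 + 21 days = 4 May 2030 onward; done 1 May 2030 — 3 days too early.
No need to go further; step 3 was not satisfied.

Step 3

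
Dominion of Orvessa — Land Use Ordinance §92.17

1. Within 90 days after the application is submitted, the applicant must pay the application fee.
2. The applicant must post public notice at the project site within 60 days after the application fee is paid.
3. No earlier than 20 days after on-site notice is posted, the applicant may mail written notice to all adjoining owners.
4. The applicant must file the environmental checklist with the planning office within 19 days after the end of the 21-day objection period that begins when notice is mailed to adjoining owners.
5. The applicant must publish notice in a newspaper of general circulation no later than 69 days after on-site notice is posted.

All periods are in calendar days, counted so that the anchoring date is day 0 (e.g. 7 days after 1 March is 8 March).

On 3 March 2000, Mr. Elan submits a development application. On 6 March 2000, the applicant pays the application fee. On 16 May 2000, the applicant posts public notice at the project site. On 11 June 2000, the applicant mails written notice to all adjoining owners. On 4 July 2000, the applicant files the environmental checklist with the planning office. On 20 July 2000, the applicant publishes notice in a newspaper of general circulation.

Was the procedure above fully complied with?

No

Step 1: 90 days after 3 March 2000 (when the application is submitted) is 1 June 2000; 6 March 2000 is within that limit.
Step 2: 60 days after 6 March 2000 (when the application fee is paid) is 5 May 2000; done 16 May 2000 — 11 days late.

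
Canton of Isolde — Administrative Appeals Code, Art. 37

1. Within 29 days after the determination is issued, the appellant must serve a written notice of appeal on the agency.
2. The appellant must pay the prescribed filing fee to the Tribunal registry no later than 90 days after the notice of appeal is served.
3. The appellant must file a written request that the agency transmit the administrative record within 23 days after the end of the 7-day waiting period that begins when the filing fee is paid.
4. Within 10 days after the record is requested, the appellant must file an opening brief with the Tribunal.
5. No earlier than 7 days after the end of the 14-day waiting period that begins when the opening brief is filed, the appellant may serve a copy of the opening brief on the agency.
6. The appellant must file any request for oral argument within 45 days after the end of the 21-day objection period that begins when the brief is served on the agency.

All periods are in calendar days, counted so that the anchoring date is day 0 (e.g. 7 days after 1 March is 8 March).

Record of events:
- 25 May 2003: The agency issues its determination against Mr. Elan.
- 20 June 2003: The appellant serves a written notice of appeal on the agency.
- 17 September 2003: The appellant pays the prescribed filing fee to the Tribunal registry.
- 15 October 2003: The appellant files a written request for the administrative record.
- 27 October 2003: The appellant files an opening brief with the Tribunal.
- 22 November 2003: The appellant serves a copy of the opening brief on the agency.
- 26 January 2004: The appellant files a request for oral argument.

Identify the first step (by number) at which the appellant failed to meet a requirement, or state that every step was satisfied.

Step 1 — counting 29 days from 25 May 2003 (when the determination is issued) gives a deadline of 23 June 2003; 20 June 2003 is within that limit.
Step 2 — counting 90 days from 20 June 2003 (when the notice of appeal is served) gives a deadline of 18 September 2003; 17 September 2003 is within that limit.
Step 3 — counting 23 days from 24 September 2003 (end of the 7-day waiting period, which began when the filing fee is paid on 17 September 2003) gives a deadline of 17 October 2003; done 15 October 2003 — timely.
Step 4 — counting 10 days from 15 October 2003 (when the record is requested) gives a deadline of 25 October 2003; done 27 October 2003 — 2 days late.
The procedure was therefore not followed at step 4.

Step 4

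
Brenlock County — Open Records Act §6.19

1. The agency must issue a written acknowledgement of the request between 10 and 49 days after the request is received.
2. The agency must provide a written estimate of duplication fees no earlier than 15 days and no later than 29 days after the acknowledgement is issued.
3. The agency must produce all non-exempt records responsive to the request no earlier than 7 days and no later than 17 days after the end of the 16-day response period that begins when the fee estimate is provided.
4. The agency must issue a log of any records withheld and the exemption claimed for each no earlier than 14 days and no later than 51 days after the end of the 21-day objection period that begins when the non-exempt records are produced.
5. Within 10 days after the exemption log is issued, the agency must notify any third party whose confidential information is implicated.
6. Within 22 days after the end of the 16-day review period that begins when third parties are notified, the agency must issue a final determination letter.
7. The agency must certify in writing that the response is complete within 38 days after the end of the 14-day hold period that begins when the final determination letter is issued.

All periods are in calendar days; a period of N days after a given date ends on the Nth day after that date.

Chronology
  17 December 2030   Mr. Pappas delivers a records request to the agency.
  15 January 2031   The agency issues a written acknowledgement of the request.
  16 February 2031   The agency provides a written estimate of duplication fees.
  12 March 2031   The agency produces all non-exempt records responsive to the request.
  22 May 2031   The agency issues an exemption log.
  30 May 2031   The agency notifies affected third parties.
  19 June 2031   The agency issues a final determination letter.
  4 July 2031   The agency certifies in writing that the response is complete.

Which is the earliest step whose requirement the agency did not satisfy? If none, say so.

Step 2

Step 1 — 10 and 49 days from 17 December 2030 (when the request is received) are 27 December 2030 and 4 February 2031 respectively; done 15 January 2031 — within the window.
Step 2 — 15 and 29 days from 15 January 2031 (when the acknowledgement is issued) are 30 January 2031 and 13 February 2031 respectively; done 16 February 2031 — 3 days after the window closed.
The procedure was therefore not followed at step 2.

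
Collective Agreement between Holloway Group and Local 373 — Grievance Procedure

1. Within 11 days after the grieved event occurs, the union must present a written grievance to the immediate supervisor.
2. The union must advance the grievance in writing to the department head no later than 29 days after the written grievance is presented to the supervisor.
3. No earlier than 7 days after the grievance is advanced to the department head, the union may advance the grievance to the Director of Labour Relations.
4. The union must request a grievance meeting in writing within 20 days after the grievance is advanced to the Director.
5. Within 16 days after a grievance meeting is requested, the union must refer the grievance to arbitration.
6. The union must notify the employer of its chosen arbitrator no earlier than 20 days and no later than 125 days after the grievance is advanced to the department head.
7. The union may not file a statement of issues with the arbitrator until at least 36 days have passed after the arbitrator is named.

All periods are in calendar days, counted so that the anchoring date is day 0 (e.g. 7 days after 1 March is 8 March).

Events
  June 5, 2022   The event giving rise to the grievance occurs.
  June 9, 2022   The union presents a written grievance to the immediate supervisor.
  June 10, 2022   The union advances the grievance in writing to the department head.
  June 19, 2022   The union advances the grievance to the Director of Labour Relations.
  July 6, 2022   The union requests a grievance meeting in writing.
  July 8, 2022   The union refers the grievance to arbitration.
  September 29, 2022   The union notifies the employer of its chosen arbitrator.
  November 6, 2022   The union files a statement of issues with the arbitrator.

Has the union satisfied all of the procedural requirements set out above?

Step 1: 11 days after June 5, 2022 (when the grieved event occurs) is June 16, 2022; done June 9, 2022 — timely.
Step 2: 29 days after June 9, 2022 (when the written grievance is presented to the supervisor) is July 8, 2022; done June 10, 2022 — timely.
Step 3: the earliest permitted date is 7 days after June 10, 2022 (when the grievance is advanced to the department head), i.e. June 17, 2022; done June 19, 2022 — permitted.
Step 4: 20 days after June 19, 2022 (when the grievance is advanced to the Director) is July 9, 2022; completed July 6, 2022, before the deadline.
Step 5: 16 days after July 6, 2022 (when a grievance meeting is requested) is July 22, 2022; done July 8, 2022 — timely.
Step 6: the window is 20–125 days after June 10, 2022 (when the grievance is advanced to the department head), so June 30, 2022 through October 13, 2022; September 29, 2022 falls inside that range.
Step 7: the earliest permitted date is 36 days after September 29, 2022 (when the arbitrator is named), i.e. November 4, 2022; done November 6, 2022, after the minimum wait.

Yes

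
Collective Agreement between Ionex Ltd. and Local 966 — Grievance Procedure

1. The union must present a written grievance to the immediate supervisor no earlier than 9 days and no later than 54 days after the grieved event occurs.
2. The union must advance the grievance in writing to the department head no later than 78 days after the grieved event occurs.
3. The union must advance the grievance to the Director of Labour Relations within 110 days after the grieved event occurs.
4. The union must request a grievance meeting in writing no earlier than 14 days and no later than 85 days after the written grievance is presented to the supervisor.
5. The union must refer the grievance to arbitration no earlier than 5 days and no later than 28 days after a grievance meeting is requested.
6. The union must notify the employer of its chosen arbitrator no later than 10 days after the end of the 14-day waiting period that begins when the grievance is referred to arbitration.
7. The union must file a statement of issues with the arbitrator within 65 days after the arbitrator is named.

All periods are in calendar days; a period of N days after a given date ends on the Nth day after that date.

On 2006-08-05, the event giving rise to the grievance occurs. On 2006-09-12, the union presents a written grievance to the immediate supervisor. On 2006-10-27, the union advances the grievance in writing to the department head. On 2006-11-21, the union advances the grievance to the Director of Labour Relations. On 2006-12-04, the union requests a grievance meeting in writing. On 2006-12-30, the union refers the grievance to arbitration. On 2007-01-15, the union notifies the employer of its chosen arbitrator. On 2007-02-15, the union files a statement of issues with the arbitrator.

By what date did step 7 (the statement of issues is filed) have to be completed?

2007-03-21

Step 7 runs from 2007-01-15, when the arbitrator is named. 65 days after 2007-01-15 is 2007-03-21.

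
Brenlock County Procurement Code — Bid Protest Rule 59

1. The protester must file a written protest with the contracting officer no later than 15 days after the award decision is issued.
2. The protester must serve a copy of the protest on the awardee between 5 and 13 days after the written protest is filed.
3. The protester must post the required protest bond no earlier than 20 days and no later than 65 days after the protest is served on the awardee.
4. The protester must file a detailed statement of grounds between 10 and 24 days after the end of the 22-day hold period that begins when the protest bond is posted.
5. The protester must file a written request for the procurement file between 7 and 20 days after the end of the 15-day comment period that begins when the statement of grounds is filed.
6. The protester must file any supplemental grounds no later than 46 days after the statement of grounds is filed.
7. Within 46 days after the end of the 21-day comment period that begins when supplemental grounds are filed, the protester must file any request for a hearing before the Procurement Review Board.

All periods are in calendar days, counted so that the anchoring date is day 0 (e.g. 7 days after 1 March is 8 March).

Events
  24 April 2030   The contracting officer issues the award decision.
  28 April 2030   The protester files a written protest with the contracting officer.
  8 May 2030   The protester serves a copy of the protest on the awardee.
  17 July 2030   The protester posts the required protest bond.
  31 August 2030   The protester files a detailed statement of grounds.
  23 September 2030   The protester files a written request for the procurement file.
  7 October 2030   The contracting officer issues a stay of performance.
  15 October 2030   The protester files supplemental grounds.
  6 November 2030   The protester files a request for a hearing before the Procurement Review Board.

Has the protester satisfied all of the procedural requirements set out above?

(1) due by 24 April 2030 + 15 days = 9 May 2030; 28 April 2030 is within that limit.
(2) the permitted window runs from 28 April 2030 + 5 = 3 May 2030 to 28 April 2030 + 13 = 11 May 2030; done 8 May 2030 — within the window.
(3) the permitted window runs from 8 May 2030 + 20 = 28 May 2030 to 8 May 2030 + 65 = 12 July 2030; 17 July 2030 is 5 days past the end of the window.

No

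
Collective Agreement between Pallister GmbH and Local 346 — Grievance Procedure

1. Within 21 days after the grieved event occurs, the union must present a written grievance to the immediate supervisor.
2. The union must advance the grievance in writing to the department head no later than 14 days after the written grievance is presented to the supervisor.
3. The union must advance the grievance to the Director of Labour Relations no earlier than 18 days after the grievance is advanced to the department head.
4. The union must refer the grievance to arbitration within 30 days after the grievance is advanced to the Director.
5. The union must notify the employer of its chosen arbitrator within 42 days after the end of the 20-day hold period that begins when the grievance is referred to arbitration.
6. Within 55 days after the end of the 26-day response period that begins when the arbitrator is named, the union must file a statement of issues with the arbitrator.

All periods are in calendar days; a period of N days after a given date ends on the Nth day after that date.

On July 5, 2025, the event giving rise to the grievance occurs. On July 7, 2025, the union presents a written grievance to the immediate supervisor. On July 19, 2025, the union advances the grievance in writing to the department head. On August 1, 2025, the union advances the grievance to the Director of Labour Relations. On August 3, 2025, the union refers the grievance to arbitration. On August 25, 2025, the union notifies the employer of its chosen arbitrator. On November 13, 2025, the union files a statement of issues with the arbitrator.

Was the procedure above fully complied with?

No

Step 1: 21 days after July 5, 2025 (when the grieved event occurs) is July 26, 2025; completed July 7, 2025, before the deadline.
Step 2: 14 days after July 7, 2025 (when the written grievance is presented to the supervisor) is July 21, 2025; completed July 19, 2025, before the deadline.
Step 3: the earliest permitted date is 18 days after July 19, 2025 (when the grievance is advanced to the department head), i.e. August 6, 2025; acted on August 1, 2025, 5 days prematurely.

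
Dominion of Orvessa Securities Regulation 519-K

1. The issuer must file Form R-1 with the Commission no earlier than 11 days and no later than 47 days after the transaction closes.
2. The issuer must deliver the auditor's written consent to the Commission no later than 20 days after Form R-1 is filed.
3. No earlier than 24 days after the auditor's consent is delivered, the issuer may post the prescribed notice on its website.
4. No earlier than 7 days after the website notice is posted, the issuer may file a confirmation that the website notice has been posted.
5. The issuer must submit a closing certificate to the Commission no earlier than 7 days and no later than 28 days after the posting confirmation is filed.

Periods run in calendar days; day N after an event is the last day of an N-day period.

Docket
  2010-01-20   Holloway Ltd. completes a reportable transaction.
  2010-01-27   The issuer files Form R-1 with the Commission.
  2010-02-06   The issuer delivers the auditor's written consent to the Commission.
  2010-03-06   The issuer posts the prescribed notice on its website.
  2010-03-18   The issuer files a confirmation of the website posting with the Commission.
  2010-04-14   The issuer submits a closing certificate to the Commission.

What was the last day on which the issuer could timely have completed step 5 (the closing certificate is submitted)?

2010-04-15

Step 5 runs from 2010-03-18, when the posting confirmation is filed. The window is 7–28 days after 2010-03-18; it closes on 2010-04-15.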